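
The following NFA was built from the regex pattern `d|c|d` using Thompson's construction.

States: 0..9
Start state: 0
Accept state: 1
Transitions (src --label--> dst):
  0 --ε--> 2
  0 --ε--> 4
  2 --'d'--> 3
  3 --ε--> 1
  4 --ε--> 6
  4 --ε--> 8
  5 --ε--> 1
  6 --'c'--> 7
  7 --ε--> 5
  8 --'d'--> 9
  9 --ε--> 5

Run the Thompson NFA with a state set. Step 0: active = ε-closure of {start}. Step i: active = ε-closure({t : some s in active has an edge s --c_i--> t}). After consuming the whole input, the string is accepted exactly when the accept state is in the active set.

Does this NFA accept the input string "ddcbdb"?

initial (ε-close {0}): {0,2,4,6,8}
'd' @ 1: {1,3,5,9}  (accept∈set)
'd' @ 2: {}  — no active states
rest 'cbdb' ignored (set empty)
end set {} — state 1 not in

Answer: REJECT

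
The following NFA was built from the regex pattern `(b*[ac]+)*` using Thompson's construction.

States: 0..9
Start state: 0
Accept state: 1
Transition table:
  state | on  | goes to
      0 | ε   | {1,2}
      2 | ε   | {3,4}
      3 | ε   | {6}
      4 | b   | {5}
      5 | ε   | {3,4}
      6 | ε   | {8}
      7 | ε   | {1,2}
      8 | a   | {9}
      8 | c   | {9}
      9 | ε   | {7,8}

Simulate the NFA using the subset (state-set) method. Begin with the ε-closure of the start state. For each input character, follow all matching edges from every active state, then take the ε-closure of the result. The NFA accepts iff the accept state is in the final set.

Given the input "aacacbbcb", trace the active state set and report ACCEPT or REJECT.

Answer: REJECT

Derivation:
initial (ε-close {0}): {0,1,2,3,4,6,8}
'a' @ 1: {1,2,3,4,6,7,8,9}  ✓accept
'a' @ 2: {1,2,3,4,6,7,8,9}  ✓accept
'c' @ 3: {1,2,3,4,6,7,8,9}  ✓accept
'a' @ 4: {1,2,3,4,6,7,8,9}  ✓accept
'c' @ 5: {1,2,3,4,6,7,8,9}  ✓accept
'b' @ 6: {3,4,5,6,8}
'b' @ 7: {3,4,5,6,8}
'c' @ 8: {1,2,3,4,6,7,8,9}  ✓accept
'b' @ 9: {3,4,5,6,8}
after full input: {3,4,5,6,8}  (accept=1 not in)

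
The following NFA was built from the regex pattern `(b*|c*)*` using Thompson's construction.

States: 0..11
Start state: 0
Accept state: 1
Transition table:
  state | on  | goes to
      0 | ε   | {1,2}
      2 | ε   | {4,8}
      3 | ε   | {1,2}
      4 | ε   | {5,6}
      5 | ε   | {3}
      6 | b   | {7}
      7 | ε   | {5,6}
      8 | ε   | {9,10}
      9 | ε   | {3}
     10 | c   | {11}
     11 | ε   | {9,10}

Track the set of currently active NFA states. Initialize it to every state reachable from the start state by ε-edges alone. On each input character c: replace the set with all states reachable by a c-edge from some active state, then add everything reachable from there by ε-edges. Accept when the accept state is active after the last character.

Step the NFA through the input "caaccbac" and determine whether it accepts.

start: ε-closure({0}) = {0,1,2,3,4,5,6,8,9,10}
'c' @ 1: {1,2,3,4,5,6,8,9,10,11}  ✓accept
'a' @ 2: {}  — state set empty
rest 'accbac' ignored (set empty)
after full input: {}  (accept=1 not in)

Answer: REJECT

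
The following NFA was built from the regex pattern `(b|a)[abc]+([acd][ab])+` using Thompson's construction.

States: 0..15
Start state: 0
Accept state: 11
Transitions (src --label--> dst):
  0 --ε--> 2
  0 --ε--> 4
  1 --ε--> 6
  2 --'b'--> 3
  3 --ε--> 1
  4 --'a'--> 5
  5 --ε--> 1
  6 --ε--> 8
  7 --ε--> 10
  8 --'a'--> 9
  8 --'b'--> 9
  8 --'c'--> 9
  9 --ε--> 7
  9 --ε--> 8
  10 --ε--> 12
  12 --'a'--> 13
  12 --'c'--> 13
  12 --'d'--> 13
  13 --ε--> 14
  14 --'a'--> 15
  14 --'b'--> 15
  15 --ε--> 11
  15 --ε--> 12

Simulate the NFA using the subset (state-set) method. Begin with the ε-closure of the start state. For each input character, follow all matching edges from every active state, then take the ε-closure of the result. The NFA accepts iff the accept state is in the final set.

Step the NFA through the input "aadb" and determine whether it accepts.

start: ε-closure({0}) = {0,2,4}
'a' @ 1: {1,5,6,8}
'a' @ 2: {7,8,9,10,12}
'd' @ 3: {13,14}
'b' @ 4: {11,12,15}  ✓accept
final: {11,12,15}; accept 11 in set

Answer: ACCEPT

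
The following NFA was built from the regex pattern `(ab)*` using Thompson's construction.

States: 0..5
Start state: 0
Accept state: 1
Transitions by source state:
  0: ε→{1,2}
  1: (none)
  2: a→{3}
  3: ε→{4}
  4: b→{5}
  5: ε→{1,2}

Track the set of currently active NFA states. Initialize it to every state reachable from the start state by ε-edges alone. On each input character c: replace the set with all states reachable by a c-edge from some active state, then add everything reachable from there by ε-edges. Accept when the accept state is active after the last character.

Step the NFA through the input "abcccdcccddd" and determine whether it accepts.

S₀ = ε-closure({0}) = {0,1,2}
'a' @ 1: {3,4}
'b' @ 2: {1,2,5}  (accept∈set)
'c' @ 3: {}  — state set empty
rest 'ccdcccddd' ignored (set empty)
final: {}; accept 1 not in set

Answer: REJECT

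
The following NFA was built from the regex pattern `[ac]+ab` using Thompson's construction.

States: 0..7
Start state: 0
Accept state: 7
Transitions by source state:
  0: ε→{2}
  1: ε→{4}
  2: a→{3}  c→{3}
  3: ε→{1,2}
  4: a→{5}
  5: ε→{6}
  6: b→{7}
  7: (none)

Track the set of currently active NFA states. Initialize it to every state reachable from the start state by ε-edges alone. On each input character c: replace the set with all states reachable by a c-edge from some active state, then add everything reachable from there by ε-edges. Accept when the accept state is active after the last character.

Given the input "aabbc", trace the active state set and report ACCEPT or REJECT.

S₀ = ε-closure({0}) = {0,2}
'a' @ 1: {1,2,3,4}
'a' @ 2: {1,2,3,4,5,6}
'b' @ 3: {7}  [accepting]
'b' @ 4: {}  — dead — no transitions
rest 'c' ignored (set empty)
final: {}; accept 7 not in set

Answer: REJECT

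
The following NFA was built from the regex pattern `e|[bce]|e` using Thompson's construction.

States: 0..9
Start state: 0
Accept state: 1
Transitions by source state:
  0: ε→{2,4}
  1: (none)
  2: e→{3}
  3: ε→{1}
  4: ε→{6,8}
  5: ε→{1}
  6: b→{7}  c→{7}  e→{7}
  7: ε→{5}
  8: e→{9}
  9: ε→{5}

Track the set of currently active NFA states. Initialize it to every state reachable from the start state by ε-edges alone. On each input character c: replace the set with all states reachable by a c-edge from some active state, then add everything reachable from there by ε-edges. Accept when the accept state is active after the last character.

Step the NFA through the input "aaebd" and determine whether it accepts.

start: ε-closure({0}) = {0,2,4,6,8}
'a' @ 1: {}  — dead — no transitions
rest 'aebd' ignored (set empty)
end set {} — state 1 not in

Answer: REJECT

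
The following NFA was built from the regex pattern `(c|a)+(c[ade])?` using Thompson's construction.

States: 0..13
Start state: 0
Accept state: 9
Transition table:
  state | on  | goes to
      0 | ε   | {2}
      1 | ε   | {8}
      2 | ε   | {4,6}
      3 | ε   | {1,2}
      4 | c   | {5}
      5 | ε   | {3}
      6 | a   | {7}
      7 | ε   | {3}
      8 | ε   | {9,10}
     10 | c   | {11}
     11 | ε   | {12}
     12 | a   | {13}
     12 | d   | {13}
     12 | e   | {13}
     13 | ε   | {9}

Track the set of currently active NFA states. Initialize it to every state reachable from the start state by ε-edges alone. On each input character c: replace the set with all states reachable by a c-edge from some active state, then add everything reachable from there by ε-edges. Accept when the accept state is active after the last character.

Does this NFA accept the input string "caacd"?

S₀ = ε-closure({0}) = {0,2,4,6}
'c' @ 1: {1,2,3,4,5,6,8,9,10}  (accept∈set)
'a' @ 2: {1,2,3,4,6,7,8,9,10}  (accept∈set)
'a' @ 3: {1,2,3,4,6,7,8,9,10}  (accept∈set)
'c' @ 4: {1,2,3,4,5,6,8,9,10,11,12}  (accept∈set)
'd' @ 5: {9,13}  (accept∈set)
after full input: {9,13}  (accept=9 in)

Answer: ACCEPT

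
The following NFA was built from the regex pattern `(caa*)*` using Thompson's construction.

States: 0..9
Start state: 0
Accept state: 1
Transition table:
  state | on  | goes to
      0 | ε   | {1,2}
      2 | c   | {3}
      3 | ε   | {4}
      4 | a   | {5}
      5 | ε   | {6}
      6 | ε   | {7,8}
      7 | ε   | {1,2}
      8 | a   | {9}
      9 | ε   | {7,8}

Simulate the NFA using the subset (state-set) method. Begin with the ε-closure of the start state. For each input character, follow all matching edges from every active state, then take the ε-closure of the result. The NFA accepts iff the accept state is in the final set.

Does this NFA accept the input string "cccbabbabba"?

S₀ = ε-closure({0}) = {0,1,2}
'c' @ 1: {3,4}
'c' @ 2: {}  — no active states
rest 'cbabbabba' ignored (set empty)
end set {} — state 1 not in

Answer: REJECT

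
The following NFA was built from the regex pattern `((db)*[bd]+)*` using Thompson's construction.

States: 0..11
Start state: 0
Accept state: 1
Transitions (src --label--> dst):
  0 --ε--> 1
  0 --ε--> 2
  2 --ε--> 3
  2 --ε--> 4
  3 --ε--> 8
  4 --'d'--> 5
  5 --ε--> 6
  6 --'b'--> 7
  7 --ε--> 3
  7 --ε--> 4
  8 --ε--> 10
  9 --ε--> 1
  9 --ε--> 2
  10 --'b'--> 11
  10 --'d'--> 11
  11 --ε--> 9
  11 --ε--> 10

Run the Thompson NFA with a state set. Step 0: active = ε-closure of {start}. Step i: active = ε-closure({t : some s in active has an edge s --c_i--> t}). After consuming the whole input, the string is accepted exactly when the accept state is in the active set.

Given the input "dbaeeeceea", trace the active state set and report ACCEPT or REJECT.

initial (ε-close {0}): {0,1,2,3,4,8,10}
'd' @ 1: {1,2,3,4,5,6,8,9,10,11}  ✓accept
'b' @ 2: {1,2,3,4,7,8,9,10,11}  ✓accept
'a' @ 3: {}  — no active states
rest 'eeeceea' ignored (set empty)
end set {} — state 1 not in

Answer: REJECT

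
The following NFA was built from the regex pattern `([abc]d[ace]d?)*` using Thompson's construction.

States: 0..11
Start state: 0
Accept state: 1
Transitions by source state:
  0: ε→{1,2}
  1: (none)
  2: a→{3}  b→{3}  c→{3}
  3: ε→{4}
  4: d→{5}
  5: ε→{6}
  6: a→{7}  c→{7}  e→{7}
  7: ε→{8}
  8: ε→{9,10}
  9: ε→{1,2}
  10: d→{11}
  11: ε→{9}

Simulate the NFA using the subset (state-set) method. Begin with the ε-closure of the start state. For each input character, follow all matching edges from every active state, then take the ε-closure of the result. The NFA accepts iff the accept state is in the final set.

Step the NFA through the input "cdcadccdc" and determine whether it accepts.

Answer: ACCEPT

Trace:
S₀ = ε-closure({0}) = {0,1,2}
'c' @ 1: {3,4}
'd' @ 2: {5,6}
'c' @ 3: {1,2,7,8,9,10}  ✓accept
'a' @ 4: {3,4}
'd' @ 5: {5,6}
'c' @ 6: {1,2,7,8,9,10}  ✓accept
'c' @ 7: {3,4}
'd' @ 8: {5,6}
'c' @ 9: {1,2,7,8,9,10}  ✓accept
final: {1,2,7,8,9,10}; accept 1 in set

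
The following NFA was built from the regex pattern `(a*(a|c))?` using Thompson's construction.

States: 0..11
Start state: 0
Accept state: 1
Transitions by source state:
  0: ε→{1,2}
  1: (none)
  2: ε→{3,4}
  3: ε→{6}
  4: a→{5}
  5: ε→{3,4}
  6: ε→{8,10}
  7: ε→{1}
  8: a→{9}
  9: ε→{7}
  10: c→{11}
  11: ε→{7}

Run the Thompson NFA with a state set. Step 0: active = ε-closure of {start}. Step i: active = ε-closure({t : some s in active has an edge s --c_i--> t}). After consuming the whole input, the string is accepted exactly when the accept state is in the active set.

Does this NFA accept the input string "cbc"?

Answer: REJECT

Trace:
S₀ = ε-closure({0}) = {0,1,2,3,4,6,8,10}
'c' @ 1: {1,7,11}  [accepting]
'b' @ 2: {}  — state set empty
rest 'c' ignored (set empty)
after full input: {}  (accept=1 not in)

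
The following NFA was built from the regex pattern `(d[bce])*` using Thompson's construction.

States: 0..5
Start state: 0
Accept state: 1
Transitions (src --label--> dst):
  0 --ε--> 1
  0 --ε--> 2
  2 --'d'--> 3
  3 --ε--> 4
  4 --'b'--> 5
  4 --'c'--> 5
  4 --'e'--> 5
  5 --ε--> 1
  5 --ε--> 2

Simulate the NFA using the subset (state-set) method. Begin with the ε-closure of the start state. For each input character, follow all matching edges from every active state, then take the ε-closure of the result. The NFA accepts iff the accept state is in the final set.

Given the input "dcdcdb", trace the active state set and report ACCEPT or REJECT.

Answer: ACCEPT

Derivation:
start: ε-closure({0}) = {0,1,2}
'd' @ 1: {3,4}
'c' @ 2: {1,2,5}  ✓accept
'd' @ 3: {3,4}
'c' @ 4: {1,2,5}  ✓accept
'd' @ 5: {3,4}
'b' @ 6: {1,2,5}  ✓accept
final: {1,2,5}; accept 1 in set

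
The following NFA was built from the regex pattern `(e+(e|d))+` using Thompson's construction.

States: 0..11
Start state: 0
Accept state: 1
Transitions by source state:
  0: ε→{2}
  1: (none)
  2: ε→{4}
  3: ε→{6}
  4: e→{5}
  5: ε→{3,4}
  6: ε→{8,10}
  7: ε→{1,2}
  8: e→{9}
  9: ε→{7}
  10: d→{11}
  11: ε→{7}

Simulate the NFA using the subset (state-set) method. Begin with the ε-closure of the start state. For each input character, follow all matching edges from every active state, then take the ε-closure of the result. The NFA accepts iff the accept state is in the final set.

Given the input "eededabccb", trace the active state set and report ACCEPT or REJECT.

S₀ = ε-closure({0}) = {0,2,4}
'e' @ 1: {3,4,5,6,8,10}
'e' @ 2: {1,2,3,4,5,6,7,8,9,10}  [accepting]
'd' @ 3: {1,2,4,7,11}  [accepting]
'e' @ 4: {3,4,5,6,8,10}
'd' @ 5: {1,2,4,7,11}  [accepting]
'a' @ 6: {}  — dead — no transitions
rest 'bccb' ignored (set empty)
after full input: {}  (accept=1 not in)

Answer: REJECT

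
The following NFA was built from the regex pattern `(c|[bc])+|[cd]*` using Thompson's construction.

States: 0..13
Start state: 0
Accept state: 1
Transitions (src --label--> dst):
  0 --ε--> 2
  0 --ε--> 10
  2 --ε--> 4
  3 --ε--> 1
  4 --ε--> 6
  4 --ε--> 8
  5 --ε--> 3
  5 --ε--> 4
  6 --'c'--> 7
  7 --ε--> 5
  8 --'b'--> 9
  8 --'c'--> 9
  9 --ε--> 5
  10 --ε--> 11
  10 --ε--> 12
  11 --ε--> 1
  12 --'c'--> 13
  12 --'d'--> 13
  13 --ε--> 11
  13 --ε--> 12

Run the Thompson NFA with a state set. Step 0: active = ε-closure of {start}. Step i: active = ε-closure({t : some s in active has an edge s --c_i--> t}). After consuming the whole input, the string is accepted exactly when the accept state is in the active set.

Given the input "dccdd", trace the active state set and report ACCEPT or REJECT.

initial (ε-close {0}): {0,1,2,4,6,8,10,11,12}
'd' @ 1: {1,11,12,13}  ✓accept
'c' @ 2: {1,11,12,13}  ✓accept
'c' @ 3: {1,11,12,13}  ✓accept
'd' @ 4: {1,11,12,13}  ✓accept
'd' @ 5: {1,11,12,13}  ✓accept
after full input: {1,11,12,13}  (accept=1 in)

Answer: ACCEPT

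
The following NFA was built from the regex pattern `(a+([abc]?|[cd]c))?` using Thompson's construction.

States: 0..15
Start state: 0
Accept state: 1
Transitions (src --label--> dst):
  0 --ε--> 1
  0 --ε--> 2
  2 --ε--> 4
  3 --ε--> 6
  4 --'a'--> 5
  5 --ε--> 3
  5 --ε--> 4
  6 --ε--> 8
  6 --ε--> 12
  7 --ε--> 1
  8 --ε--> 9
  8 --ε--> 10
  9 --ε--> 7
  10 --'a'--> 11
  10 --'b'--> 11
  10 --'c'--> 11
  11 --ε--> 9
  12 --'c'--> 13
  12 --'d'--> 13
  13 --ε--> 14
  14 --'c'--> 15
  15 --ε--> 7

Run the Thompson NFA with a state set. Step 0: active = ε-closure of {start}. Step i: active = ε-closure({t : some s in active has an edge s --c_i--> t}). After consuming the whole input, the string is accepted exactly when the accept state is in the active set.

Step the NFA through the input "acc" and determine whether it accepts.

initial (ε-close {0}): {0,1,2,4}
'a' @ 1: {1,3,4,5,6,7,8,9,10,12}  ✓accept
'c' @ 2: {1,7,9,11,13,14}  ✓accept
'c' @ 3: {1,7,15}  ✓accept
after full input: {1,7,15}  (accept=1 in)

Answer: ACCEPT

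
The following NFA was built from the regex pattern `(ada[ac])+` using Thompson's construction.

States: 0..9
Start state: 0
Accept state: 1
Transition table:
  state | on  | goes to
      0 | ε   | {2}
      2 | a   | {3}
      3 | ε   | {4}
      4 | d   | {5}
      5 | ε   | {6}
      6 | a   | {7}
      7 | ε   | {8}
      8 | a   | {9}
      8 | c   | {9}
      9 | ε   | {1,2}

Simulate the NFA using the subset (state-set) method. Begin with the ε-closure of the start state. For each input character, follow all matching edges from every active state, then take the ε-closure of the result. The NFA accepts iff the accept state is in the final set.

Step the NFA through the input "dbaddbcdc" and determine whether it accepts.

start: ε-closure({0}) = {0,2}
'd' @ 1: {}  — no active states
rest 'baddbcdc' ignored (set empty)
end set {} — state 1 not in

Answer: REJECT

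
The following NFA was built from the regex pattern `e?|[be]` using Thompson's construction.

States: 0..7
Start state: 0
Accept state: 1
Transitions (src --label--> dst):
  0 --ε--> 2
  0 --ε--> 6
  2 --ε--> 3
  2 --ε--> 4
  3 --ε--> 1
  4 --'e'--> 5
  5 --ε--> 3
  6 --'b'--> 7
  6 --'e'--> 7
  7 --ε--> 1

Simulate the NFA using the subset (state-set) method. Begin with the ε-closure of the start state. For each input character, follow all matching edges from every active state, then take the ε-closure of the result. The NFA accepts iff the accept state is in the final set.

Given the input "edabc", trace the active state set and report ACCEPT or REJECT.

S₀ = ε-closure({0}) = {0,1,2,3,4,6}
'e' @ 1: {1,3,5,7}  [accepting]
'd' @ 2: {}  — dead — no transitions
rest 'abc' ignored (set empty)
after full input: {}  (accept=1 not in)

Answer: REJECT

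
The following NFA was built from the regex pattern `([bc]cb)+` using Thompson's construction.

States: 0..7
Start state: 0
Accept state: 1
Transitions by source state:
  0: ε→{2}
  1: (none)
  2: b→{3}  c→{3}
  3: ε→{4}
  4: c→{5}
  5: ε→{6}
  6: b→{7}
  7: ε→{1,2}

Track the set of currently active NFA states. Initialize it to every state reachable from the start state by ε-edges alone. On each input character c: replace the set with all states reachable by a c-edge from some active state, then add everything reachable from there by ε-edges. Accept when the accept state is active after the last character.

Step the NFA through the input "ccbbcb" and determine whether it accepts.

start: ε-closure({0}) = {0,2}
'c' @ 1: {3,4}
'c' @ 2: {5,6}
'b' @ 3: {1,2,7}  [accepting]
'b' @ 4: {3,4}
'c' @ 5: {5,6}
'b' @ 6: {1,2,7}  [accepting]
after full input: {1,2,7}  (accept=1 in)

Answer: ACCEPT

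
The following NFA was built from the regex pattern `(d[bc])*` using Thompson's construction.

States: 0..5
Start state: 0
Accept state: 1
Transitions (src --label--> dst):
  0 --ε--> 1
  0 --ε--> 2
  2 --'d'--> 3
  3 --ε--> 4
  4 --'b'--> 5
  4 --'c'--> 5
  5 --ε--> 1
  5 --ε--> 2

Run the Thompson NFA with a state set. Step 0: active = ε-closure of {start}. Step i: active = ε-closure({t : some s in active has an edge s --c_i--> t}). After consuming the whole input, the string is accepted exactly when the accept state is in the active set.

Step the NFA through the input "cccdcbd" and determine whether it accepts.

start: ε-closure({0}) = {0,1,2}
'c' @ 1: {}  — no active states
rest 'ccdcbd' ignored (set empty)
end set {} — state 1 not in

Answer: REJECT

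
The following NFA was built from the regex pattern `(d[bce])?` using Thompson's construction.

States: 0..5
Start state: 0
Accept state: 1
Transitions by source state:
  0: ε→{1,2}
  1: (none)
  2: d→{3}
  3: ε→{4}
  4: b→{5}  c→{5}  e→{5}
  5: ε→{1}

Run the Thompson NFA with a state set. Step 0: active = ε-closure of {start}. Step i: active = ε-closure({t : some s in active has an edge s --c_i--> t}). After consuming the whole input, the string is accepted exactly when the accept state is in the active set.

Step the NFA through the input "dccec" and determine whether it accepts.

S₀ = ε-closure({0}) = {0,1,2}
'd' @ 1: {3,4}
'c' @ 2: {1,5}  [accepting]
'c' @ 3: {}  — no active states
rest 'ec' ignored (set empty)
final: {}; accept 1 not in set

Answer: REJECT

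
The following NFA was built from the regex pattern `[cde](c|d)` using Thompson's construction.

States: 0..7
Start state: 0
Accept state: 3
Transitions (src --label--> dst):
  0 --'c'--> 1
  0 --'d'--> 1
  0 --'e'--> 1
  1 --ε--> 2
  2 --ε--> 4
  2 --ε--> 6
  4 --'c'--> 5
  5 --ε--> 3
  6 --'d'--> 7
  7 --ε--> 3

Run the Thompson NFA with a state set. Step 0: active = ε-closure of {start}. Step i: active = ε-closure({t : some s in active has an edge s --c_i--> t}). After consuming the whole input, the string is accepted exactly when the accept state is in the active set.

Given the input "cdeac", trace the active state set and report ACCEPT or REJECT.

Answer: REJECT

Steps:
initial (ε-close {0}): {0}
'c' @ 1: {1,2,4,6}
'd' @ 2: {3,7}  (accept∈set)
'e' @ 3: {}  — dead — no transitions
rest 'ac' ignored (set empty)
final: {}; accept 3 not in set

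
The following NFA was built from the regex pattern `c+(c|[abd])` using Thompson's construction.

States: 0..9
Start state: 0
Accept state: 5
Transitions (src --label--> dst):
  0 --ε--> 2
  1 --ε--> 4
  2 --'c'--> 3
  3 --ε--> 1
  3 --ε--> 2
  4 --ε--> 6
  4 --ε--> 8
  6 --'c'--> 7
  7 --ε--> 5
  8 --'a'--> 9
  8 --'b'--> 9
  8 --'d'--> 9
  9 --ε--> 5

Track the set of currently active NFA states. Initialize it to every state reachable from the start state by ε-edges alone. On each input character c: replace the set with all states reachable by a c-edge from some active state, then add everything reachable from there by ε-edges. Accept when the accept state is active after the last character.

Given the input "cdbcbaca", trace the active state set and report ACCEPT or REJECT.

S₀ = ε-closure({0}) = {0,2}
'c' @ 1: {1,2,3,4,6,8}
'd' @ 2: {5,9}  (accept∈set)
'b' @ 3: {}  — no active states
rest 'cbaca' ignored (set empty)
final: {}; accept 5 not in set

Answer: REJECT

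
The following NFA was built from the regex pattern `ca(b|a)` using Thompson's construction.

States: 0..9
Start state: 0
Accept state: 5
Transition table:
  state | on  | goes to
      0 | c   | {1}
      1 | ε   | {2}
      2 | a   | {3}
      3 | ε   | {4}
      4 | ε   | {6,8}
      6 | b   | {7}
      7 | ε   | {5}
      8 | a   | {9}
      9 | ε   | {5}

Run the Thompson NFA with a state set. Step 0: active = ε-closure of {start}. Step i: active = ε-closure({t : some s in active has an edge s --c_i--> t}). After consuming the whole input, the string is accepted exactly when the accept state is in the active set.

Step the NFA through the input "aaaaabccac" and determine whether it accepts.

start: ε-closure({0}) = {0}
'a' @ 1: {}  — no active states
rest 'aaaabccac' ignored (set empty)
final: {}; accept 5 not in set

Answer: REJECT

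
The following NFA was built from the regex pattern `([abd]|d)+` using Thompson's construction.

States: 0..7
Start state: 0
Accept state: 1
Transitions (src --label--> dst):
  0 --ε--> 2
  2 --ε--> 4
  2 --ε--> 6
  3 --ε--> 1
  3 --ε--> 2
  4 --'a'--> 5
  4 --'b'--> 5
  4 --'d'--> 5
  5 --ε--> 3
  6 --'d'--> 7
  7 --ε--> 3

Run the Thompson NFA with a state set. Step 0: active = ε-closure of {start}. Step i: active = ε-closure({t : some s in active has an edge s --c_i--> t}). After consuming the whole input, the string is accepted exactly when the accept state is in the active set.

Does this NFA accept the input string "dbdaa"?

S₀ = ε-closure({0}) = {0,2,4,6}
'd' @ 1: {1,2,3,4,5,6,7}  ✓accept
'b' @ 2: {1,2,3,4,5,6}  ✓accept
'd' @ 3: {1,2,3,4,5,6,7}  ✓accept
'a' @ 4: {1,2,3,4,5,6}  ✓accept
'a' @ 5: {1,2,3,4,5,6}  ✓accept
final: {1,2,3,4,5,6}; accept 1 in set

Answer: ACCEPT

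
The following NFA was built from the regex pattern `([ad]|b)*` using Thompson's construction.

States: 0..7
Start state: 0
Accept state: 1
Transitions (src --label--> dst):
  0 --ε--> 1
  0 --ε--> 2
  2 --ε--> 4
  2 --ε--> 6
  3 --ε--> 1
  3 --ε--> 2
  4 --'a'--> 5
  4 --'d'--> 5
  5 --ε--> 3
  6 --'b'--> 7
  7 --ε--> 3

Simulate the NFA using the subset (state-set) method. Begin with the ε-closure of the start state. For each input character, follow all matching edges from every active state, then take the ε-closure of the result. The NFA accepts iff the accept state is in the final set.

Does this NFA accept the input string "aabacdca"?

initial (ε-close {0}): {0,1,2,4,6}
'a' @ 1: {1,2,3,4,5,6}  ✓accept
'a' @ 2: {1,2,3,4,5,6}  ✓accept
'b' @ 3: {1,2,3,4,6,7}  ✓accept
'a' @ 4: {1,2,3,4,5,6}  ✓accept
'c' @ 5: {}  — no active states
rest 'dca' ignored (set empty)
final: {}; accept 1 not in set

Answer: REJECT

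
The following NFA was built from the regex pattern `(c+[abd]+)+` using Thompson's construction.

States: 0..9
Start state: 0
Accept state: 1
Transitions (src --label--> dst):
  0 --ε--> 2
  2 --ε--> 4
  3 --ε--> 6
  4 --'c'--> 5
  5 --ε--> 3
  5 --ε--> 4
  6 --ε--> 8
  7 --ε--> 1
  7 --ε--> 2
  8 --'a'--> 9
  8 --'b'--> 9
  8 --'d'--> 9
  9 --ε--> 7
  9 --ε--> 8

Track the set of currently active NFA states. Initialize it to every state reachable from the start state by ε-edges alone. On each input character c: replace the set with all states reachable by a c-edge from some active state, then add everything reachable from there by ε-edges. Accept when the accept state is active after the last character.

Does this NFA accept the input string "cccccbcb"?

Answer: ACCEPT

Derivation:
start: ε-closure({0}) = {0,2,4}
'c' @ 1: {3,4,5,6,8}
'c' @ 2: {3,4,5,6,8}
'c' @ 3: {3,4,5,6,8}
'c' @ 4: {3,4,5,6,8}
'c' @ 5: {3,4,5,6,8}
'b' @ 6: {1,2,4,7,8,9}  [accepting]
'c' @ 7: {3,4,5,6,8}
'b' @ 8: {1,2,4,7,8,9}  [accepting]
final: {1,2,4,7,8,9}; accept 1 in set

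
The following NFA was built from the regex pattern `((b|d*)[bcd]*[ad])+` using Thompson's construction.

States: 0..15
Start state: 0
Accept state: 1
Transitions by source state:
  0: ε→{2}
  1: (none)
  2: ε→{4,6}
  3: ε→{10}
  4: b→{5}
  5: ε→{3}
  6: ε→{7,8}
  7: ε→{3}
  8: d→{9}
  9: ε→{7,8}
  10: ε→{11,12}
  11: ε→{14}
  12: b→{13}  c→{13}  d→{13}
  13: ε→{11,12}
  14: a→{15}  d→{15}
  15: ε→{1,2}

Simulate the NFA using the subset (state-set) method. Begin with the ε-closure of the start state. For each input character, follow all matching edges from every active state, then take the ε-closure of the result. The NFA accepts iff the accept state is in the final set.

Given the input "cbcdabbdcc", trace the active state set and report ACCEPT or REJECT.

Answer: REJECT

Steps:
S₀ = ε-closure({0}) = {0,2,3,4,6,7,8,10,11,12,14}
'c' @ 1: {11,12,13,14}
'b' @ 2: {11,12,13,14}
'c' @ 3: {11,12,13,14}
'd' @ 4: {1,2,3,4,6,7,8,10,11,12,13,14,15}  (accept∈set)
'a' @ 5: {1,2,3,4,6,7,8,10,11,12,14,15}  (accept∈set)
'b' @ 6: {3,5,10,11,12,13,14}
'b' @ 7: {11,12,13,14}
'd' @ 8: {1,2,3,4,6,7,8,10,11,12,13,14,15}  (accept∈set)
'c' @ 9: {11,12,13,14}
'c' @ 10: {11,12,13,14}
after full input: {11,12,13,14}  (accept=1 not in)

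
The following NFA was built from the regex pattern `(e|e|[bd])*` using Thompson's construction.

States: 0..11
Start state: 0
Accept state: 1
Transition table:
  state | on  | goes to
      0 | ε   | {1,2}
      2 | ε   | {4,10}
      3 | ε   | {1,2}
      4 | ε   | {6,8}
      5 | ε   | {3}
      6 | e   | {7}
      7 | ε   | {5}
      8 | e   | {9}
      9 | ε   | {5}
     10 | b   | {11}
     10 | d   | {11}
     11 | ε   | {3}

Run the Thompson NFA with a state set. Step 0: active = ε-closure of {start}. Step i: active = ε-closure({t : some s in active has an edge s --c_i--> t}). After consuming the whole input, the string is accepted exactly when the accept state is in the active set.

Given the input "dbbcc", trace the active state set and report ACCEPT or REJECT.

Answer: REJECT

Trace:
start: ε-closure({0}) = {0,1,2,4,6,8,10}
'd' @ 1: {1,2,3,4,6,8,10,11}  ✓accept
'b' @ 2: {1,2,3,4,6,8,10,11}  ✓accept
'b' @ 3: {1,2,3,4,6,8,10,11}  ✓accept
'c' @ 4: {}  — state set empty
rest 'c' ignored (set empty)
end set {} — state 1 not in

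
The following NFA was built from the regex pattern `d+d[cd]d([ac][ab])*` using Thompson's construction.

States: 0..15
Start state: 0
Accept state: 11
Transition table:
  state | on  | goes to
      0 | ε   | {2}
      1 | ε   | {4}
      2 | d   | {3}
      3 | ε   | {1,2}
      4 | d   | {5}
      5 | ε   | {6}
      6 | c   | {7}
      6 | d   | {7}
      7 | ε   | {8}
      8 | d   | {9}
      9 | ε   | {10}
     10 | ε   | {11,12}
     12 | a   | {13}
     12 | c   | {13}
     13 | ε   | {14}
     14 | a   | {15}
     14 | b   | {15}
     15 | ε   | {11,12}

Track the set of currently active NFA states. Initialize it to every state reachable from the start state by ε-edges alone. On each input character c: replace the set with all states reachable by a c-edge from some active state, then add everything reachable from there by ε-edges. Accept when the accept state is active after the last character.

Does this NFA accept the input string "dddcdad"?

Answer: REJECT

Trace:
initial (ε-close {0}): {0,2}
'd' @ 1: {1,2,3,4}
'd' @ 2: {1,2,3,4,5,6}
'd' @ 3: {1,2,3,4,5,6,7,8}
'c' @ 4: {7,8}
'd' @ 5: {9,10,11,12}  (accept∈set)
'a' @ 6: {13,14}
'd' @ 7: {}  — state set empty
end set {} — state 11 not in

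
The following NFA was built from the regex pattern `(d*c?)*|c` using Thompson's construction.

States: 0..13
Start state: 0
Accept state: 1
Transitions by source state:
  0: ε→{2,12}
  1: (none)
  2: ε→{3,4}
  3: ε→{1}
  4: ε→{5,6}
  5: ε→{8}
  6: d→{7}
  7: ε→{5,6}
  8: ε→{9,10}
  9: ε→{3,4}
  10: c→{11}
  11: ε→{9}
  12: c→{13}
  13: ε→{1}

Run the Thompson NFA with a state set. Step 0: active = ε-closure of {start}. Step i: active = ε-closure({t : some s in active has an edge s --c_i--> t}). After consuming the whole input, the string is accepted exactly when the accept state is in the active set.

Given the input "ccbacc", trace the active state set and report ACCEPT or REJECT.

Answer: REJECT

Trace:
start: ε-closure({0}) = {0,1,2,3,4,5,6,8,9,10,12}
'c' @ 1: {1,3,4,5,6,8,9,10,11,13}  (accept∈set)
'c' @ 2: {1,3,4,5,6,8,9,10,11}  (accept∈set)
'b' @ 3: {}  — no active states
rest 'acc' ignored (set empty)
final: {}; accept 1 not in set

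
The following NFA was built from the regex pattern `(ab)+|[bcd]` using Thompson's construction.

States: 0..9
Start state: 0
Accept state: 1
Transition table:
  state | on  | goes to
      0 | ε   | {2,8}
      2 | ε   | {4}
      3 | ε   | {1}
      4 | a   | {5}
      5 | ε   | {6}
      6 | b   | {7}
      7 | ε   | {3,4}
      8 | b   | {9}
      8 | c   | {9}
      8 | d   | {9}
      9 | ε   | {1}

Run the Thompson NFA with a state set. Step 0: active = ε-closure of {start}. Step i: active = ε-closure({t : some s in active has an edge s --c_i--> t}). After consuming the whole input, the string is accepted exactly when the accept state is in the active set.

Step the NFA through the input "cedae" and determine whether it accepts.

Answer: REJECT

Derivation:
start: ε-closure({0}) = {0,2,4,8}
'c' @ 1: {1,9}  ✓accept
'e' @ 2: {}  — no active states
rest 'dae' ignored (set empty)
after full input: {}  (accept=1 not in)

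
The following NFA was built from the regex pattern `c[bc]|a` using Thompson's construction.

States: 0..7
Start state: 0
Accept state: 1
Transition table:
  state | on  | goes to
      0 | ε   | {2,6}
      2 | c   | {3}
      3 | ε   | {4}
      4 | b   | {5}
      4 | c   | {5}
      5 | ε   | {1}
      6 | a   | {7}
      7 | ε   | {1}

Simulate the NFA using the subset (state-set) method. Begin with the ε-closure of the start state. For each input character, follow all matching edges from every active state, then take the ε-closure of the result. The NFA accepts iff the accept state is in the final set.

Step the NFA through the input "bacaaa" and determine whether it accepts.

initial (ε-close {0}): {0,2,6}
'b' @ 1: {}  — state set empty
rest 'acaaa' ignored (set empty)
after full input: {}  (accept=1 not in)

Answer: REJECT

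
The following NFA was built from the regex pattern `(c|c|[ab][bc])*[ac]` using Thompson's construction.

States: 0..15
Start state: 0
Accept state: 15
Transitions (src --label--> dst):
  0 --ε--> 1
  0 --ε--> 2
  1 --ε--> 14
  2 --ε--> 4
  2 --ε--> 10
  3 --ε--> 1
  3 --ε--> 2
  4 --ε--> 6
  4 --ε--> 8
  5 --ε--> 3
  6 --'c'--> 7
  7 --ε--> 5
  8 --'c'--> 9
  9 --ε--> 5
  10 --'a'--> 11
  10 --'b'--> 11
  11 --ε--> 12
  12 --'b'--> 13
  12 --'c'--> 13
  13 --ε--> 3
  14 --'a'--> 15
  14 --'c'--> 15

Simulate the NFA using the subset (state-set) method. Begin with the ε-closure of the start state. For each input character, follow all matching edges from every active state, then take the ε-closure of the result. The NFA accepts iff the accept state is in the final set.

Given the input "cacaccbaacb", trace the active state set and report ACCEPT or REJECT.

initial (ε-close {0}): {0,1,2,4,6,8,10,14}
'c' @ 1: {1,2,3,4,5,6,7,8,9,10,14,15}  [accepting]
'a' @ 2: {11,12,15}  [accepting]
'c' @ 3: {1,2,3,4,6,8,10,13,14}
'a' @ 4: {11,12,15}  [accepting]
'c' @ 5: {1,2,3,4,6,8,10,13,14}
'c' @ 6: {1,2,3,4,5,6,7,8,9,10,14,15}  [accepting]
'b' @ 7: {11,12}
'a' @ 8: {}  — no active states
rest 'acb' ignored (set empty)
final: {}; accept 15 not in set

Answer: REJECT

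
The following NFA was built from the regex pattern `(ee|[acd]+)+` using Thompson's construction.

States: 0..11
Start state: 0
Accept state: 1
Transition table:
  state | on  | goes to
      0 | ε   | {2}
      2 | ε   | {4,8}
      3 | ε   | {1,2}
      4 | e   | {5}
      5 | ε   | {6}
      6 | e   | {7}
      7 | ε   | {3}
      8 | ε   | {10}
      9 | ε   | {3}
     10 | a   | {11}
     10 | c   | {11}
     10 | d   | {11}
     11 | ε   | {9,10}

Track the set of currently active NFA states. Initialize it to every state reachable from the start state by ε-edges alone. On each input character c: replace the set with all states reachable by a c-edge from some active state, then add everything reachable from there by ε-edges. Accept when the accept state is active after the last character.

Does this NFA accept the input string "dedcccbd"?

Answer: REJECT

Steps:
S₀ = ε-closure({0}) = {0,2,4,8,10}
'd' @ 1: {1,2,3,4,8,9,10,11}  ✓accept
'e' @ 2: {5,6}
'd' @ 3: {}  — no active states
rest 'cccbd' ignored (set empty)
final: {}; accept 1 not in set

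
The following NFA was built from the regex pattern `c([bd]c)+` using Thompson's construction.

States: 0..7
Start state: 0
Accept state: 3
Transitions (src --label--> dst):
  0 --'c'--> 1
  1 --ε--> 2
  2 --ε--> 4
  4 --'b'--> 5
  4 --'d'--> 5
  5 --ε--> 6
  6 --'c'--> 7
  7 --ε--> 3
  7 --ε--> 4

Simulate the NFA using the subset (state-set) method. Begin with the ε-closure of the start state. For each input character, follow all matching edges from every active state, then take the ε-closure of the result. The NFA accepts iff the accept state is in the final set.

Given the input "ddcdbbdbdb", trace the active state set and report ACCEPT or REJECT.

Answer: REJECT

Trace:
initial (ε-close {0}): {0}
'd' @ 1: {}  — dead — no transitions
rest 'dcdbbdbdb' ignored (set empty)
end set {} — state 3 not in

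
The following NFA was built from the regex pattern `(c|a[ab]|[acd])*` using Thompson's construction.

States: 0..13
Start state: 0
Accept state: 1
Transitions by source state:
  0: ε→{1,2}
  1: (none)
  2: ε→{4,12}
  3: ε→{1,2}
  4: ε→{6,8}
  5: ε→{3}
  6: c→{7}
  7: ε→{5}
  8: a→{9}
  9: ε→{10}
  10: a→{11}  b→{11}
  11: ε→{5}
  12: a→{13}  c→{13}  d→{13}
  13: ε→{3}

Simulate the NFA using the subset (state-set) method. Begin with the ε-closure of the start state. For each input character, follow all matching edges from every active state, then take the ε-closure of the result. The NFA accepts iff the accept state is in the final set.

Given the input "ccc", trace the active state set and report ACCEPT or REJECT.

initial (ε-close {0}): {0,1,2,4,6,8,12}
'c' @ 1: {1,2,3,4,5,6,7,8,12,13}  (accept∈set)
'c' @ 2: {1,2,3,4,5,6,7,8,12,13}  (accept∈set)
'c' @ 3: {1,2,3,4,5,6,7,8,12,13}  (accept∈set)
final: {1,2,3,4,5,6,7,8,12,13}; accept 1 in set

Answer: ACCEPT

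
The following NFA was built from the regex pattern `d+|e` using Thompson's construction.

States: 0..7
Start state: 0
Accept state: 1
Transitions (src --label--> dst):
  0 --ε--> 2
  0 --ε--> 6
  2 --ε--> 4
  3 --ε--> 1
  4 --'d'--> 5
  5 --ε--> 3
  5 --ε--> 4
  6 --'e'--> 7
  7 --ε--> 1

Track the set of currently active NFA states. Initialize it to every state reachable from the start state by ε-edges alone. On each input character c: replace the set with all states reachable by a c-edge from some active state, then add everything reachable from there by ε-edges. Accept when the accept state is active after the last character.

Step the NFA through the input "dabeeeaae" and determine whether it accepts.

start: ε-closure({0}) = {0,2,4,6}
'd' @ 1: {1,3,4,5}  [accepting]
'a' @ 2: {}  — dead — no transitions
rest 'beeeaae' ignored (set empty)
end set {} — state 1 not in

Answer: REJECT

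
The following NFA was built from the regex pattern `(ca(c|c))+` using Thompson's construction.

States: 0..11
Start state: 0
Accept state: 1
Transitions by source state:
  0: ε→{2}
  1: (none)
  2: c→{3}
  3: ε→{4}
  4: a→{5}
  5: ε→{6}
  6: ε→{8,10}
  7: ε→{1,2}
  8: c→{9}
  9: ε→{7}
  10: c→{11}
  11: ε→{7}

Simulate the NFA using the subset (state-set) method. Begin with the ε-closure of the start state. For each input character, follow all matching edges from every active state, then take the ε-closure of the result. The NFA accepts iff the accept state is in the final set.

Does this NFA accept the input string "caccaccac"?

S₀ = ε-closure({0}) = {0,2}
'c' @ 1: {3,4}
'a' @ 2: {5,6,8,10}
'c' @ 3: {1,2,7,9,11}  (accept∈set)
'c' @ 4: {3,4}
'a' @ 5: {5,6,8,10}
'c' @ 6: {1,2,7,9,11}  (accept∈set)
'c' @ 7: {3,4}
'a' @ 8: {5,6,8,10}
'c' @ 9: {1,2,7,9,11}  (accept∈set)
after full input: {1,2,7,9,11}  (accept=1 in)

Answer: ACCEPT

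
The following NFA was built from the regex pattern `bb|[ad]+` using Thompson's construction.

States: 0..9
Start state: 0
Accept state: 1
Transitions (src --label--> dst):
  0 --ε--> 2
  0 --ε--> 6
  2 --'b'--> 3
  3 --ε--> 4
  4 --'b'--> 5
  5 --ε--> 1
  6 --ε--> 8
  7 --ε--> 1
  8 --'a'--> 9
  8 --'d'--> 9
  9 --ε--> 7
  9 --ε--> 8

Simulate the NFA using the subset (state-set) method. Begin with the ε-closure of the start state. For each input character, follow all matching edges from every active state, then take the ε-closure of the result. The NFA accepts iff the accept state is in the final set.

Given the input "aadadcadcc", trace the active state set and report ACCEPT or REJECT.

initial (ε-close {0}): {0,2,6,8}
'a' @ 1: {1,7,8,9}  (accept∈set)
'a' @ 2: {1,7,8,9}  (accept∈set)
'd' @ 3: {1,7,8,9}  (accept∈set)
'a' @ 4: {1,7,8,9}  (accept∈set)
'd' @ 5: {1,7,8,9}  (accept∈set)
'c' @ 6: {}  — no active states
rest 'adcc' ignored (set empty)
end set {} — state 1 not in

Answer: REJECT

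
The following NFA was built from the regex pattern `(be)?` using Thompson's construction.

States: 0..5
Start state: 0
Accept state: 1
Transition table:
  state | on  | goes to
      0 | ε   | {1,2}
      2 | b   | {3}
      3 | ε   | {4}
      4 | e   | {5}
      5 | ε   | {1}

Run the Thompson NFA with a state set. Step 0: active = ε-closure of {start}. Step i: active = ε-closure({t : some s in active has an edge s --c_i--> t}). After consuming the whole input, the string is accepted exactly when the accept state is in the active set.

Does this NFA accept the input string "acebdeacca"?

Answer: REJECT

Steps:
initial (ε-close {0}): {0,1,2}
'a' @ 1: {}  — state set empty
rest 'cebdeacca' ignored (set empty)
after full input: {}  (accept=1 not in)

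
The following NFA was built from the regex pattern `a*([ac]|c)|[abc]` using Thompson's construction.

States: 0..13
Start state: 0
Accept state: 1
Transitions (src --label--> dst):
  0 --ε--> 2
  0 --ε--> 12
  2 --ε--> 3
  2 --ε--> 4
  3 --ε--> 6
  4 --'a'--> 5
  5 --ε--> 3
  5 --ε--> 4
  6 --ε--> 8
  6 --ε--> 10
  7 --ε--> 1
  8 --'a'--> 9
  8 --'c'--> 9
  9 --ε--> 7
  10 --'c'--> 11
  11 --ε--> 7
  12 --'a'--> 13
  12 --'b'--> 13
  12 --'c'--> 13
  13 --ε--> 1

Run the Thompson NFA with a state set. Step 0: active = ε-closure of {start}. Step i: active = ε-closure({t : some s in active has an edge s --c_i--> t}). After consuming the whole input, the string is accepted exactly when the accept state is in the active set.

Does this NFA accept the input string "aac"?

start: ε-closure({0}) = {0,2,3,4,6,8,10,12}
'a' @ 1: {1,3,4,5,6,7,8,9,10,13}  [accepting]
'a' @ 2: {1,3,4,5,6,7,8,9,10}  [accepting]
'c' @ 3: {1,7,9,11}  [accepting]
final: {1,7,9,11}; accept 1 in set

Answer: ACCEPT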